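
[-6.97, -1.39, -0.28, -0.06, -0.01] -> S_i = -6.97*0.20^i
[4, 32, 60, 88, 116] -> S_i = 4 + 28*i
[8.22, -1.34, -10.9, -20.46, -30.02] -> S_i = 8.22 + -9.56*i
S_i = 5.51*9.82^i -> [5.51, 54.11, 531.34, 5217.78, 51238.63]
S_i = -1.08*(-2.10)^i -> [-1.08, 2.27, -4.76, 10.0, -21.0]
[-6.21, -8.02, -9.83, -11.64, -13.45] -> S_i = -6.21 + -1.81*i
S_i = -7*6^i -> [-7, -42, -252, -1512, -9072]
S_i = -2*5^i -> [-2, -10, -50, -250, -1250]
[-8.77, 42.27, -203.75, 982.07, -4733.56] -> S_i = -8.77*(-4.82)^i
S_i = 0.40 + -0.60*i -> [0.4, -0.2, -0.8, -1.4, -2.0]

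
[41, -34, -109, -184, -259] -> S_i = 41 + -75*i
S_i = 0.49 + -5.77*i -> [0.49, -5.28, -11.05, -16.82, -22.59]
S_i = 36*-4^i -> [36, -144, 576, -2304, 9216]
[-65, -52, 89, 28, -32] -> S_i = Random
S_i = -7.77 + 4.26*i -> [-7.77, -3.51, 0.75, 5.01, 9.27]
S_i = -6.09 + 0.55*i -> [-6.09, -5.54, -4.99, -4.44, -3.89]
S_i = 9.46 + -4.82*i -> [9.46, 4.64, -0.18, -5.0, -9.82]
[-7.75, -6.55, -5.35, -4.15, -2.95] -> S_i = -7.75 + 1.20*i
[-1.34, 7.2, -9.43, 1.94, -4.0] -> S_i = Random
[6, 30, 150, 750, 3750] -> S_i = 6*5^i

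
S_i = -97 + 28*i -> [-97, -69, -41, -13, 15]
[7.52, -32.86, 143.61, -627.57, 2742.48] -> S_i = 7.52*(-4.37)^i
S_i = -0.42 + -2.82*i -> [-0.42, -3.24, -6.06, -8.88, -11.7]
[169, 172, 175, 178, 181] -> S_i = 169 + 3*i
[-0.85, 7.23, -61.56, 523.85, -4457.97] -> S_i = -0.85*(-8.51)^i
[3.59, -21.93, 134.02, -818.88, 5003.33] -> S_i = 3.59*(-6.11)^i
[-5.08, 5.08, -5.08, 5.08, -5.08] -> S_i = -5.08*(-1.00)^i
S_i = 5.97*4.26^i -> [5.97, 25.43, 108.34, 461.53, 1966.13]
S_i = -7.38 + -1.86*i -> [-7.38, -9.24, -11.1, -12.96, -14.82]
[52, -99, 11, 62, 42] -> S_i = Random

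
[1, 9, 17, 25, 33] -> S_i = 1 + 8*i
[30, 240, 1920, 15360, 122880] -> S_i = 30*8^i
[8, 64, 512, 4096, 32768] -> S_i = 8*8^i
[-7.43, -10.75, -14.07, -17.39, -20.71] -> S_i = -7.43 + -3.32*i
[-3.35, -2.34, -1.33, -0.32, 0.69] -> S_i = -3.35 + 1.01*i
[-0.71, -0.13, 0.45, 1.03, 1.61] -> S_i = -0.71 + 0.58*i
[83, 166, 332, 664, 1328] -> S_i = 83*2^i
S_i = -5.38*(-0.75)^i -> [-5.38, 4.04, -3.03, 2.27, -1.7]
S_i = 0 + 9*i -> [0, 9, 18, 27, 36]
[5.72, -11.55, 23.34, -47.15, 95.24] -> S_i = 5.72*(-2.02)^i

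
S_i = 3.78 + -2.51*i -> [3.78, 1.27, -1.24, -3.75, -6.26]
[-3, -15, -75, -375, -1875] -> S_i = -3*5^i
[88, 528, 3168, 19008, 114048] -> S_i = 88*6^i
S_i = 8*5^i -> [8, 40, 200, 1000, 5000]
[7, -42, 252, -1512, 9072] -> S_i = 7*-6^i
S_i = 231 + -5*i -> [231, 226, 221, 216, 211]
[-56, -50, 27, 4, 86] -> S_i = Random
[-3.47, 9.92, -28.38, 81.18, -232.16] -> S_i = -3.47*(-2.86)^i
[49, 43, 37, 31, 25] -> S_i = 49 + -6*i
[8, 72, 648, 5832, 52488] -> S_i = 8*9^i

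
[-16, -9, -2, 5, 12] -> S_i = -16 + 7*i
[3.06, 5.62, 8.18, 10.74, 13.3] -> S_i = 3.06 + 2.56*i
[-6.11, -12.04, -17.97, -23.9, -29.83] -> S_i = -6.11 + -5.93*i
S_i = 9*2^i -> [9, 18, 36, 72, 144]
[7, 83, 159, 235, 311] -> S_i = 7 + 76*i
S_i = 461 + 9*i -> [461, 470, 479, 488, 497]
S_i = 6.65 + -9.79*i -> [6.65, -3.14, -12.93, -22.72, -32.51]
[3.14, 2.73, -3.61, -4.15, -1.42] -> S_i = Random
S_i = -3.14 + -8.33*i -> [-3.14, -11.47, -19.8, -28.13, -36.46]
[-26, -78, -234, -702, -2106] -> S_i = -26*3^i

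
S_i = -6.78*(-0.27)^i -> [-6.78, 1.83, -0.49, 0.13, -0.04]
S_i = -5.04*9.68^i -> [-5.04, -48.79, -472.26, -4571.48, -44251.9]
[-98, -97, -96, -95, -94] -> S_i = -98 + 1*i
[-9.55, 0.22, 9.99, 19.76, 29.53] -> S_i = -9.55 + 9.77*i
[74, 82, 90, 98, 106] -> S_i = 74 + 8*i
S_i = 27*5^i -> [27, 135, 675, 3375, 16875]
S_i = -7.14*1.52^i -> [-7.14, -10.85, -16.5, -25.07, -38.11]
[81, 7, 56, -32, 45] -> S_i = Random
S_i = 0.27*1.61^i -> [0.27, 0.43, 0.7, 1.13, 1.81]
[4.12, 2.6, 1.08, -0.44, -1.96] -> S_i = 4.12 + -1.52*i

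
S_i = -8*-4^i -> [-8, 32, -128, 512, -2048]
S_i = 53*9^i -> [53, 477, 4293, 38637, 347733]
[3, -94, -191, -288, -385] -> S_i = 3 + -97*i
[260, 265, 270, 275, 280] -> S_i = 260 + 5*i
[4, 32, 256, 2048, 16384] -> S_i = 4*8^i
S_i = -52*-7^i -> [-52, 364, -2548, 17836, -124852]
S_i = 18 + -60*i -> [18, -42, -102, -162, -222]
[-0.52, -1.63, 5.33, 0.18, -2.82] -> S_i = Random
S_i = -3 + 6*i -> [-3, 3, 9, 15, 21]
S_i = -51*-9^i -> [-51, 459, -4131, 37179, -334611]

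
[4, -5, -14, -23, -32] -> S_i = 4 + -9*i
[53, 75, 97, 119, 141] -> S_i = 53 + 22*i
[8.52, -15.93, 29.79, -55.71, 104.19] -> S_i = 8.52*(-1.87)^i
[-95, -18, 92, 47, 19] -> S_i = Random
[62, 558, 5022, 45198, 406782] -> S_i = 62*9^i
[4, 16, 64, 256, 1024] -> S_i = 4*4^i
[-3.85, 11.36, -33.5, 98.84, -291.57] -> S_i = -3.85*(-2.95)^i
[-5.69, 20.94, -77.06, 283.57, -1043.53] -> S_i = -5.69*(-3.68)^i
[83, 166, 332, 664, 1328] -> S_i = 83*2^i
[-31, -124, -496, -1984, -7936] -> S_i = -31*4^i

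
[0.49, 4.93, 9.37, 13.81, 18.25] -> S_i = 0.49 + 4.44*i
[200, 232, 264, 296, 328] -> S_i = 200 + 32*i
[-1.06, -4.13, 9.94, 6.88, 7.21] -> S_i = Random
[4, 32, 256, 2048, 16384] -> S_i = 4*8^i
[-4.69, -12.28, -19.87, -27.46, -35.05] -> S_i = -4.69 + -7.59*i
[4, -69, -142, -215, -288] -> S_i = 4 + -73*i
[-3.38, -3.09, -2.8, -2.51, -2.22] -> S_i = -3.38 + 0.29*i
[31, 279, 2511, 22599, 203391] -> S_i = 31*9^i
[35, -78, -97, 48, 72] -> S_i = Random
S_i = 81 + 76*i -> [81, 157, 233, 309, 385]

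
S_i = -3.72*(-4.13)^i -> [-3.72, 15.36, -63.45, 262.06, -1082.29]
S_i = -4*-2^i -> [-4, 8, -16, 32, -64]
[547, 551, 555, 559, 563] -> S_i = 547 + 4*i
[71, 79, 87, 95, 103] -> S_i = 71 + 8*i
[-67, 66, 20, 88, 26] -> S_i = Random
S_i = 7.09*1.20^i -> [7.09, 8.51, 10.21, 12.25, 14.7]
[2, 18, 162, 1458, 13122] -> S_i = 2*9^i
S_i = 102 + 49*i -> [102, 151, 200, 249, 298]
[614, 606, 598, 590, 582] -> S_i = 614 + -8*i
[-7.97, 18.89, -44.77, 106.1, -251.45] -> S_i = -7.97*(-2.37)^i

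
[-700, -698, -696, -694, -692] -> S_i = -700 + 2*i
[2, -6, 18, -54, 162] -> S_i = 2*-3^i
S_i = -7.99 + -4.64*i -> [-7.99, -12.63, -17.27, -21.91, -26.55]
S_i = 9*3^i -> [9, 27, 81, 243, 729]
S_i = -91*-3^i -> [-91, 273, -819, 2457, -7371]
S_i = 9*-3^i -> [9, -27, 81, -243, 729]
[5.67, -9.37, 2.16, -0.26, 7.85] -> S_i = Random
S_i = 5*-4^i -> [5, -20, 80, -320, 1280]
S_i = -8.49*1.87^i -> [-8.49, -15.88, -29.69, -55.52, -103.82]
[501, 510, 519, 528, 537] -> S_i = 501 + 9*i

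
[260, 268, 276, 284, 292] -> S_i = 260 + 8*i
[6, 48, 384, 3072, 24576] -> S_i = 6*8^i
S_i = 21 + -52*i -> [21, -31, -83, -135, -187]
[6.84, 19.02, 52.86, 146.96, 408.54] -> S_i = 6.84*2.78^i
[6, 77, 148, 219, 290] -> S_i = 6 + 71*i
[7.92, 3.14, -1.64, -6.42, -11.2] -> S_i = 7.92 + -4.78*i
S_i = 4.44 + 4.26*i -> [4.44, 8.7, 12.96, 17.22, 21.48]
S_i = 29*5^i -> [29, 145, 725, 3625, 18125]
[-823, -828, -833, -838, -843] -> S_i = -823 + -5*i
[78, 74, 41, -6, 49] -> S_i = Random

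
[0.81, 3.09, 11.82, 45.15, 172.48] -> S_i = 0.81*3.82^i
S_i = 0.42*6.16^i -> [0.42, 2.59, 15.94, 98.17, 604.74]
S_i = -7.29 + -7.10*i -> [-7.29, -14.39, -21.49, -28.59, -35.69]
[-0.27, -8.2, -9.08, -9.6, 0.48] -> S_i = Random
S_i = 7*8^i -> [7, 56, 448, 3584, 28672]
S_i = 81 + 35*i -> [81, 116, 151, 186, 221]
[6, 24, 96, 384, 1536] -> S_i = 6*4^i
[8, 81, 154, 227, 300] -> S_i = 8 + 73*i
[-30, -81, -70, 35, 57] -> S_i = Random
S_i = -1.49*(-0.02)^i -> [-1.49, 0.03, -0.0, 0.0, -0.0]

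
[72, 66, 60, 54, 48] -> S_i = 72 + -6*i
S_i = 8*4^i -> [8, 32, 128, 512, 2048]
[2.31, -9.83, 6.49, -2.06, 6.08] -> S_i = Random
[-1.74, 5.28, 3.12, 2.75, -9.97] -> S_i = Random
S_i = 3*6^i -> [3, 18, 108, 648, 3888]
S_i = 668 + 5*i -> [668, 673, 678, 683, 688]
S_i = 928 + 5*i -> [928, 933, 938, 943, 948]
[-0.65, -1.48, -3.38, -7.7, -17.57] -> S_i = -0.65*2.28^i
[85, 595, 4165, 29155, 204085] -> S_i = 85*7^i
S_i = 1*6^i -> [1, 6, 36, 216, 1296]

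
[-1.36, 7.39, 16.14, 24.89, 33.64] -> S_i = -1.36 + 8.75*i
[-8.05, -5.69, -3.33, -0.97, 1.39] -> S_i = -8.05 + 2.36*i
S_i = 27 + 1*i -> [27, 28, 29, 30, 31]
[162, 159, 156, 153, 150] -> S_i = 162 + -3*i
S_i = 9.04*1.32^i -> [9.04, 11.93, 15.75, 20.79, 27.45]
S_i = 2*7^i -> [2, 14, 98, 686, 4802]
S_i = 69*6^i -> [69, 414, 2484, 14904, 89424]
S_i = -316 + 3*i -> [-316, -313, -310, -307, -304]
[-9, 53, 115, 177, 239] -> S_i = -9 + 62*i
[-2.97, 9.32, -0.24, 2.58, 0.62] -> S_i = Random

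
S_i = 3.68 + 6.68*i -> [3.68, 10.36, 17.04, 23.72, 30.4]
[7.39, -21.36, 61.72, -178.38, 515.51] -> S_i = 7.39*(-2.89)^i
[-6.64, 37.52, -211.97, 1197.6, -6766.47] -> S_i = -6.64*(-5.65)^i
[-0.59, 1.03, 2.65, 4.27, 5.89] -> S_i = -0.59 + 1.62*i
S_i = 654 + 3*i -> [654, 657, 660, 663, 666]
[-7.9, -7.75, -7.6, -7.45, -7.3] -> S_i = -7.90 + 0.15*i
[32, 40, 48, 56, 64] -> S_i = 32 + 8*i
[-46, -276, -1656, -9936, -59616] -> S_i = -46*6^i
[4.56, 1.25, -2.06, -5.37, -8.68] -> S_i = 4.56 + -3.31*i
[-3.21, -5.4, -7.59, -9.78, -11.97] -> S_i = -3.21 + -2.19*i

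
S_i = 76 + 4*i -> [76, 80, 84, 88, 92]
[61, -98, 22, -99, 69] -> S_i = Random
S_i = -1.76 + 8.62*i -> [-1.76, 6.86, 15.48, 24.1, 32.72]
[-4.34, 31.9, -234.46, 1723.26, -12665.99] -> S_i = -4.34*(-7.35)^i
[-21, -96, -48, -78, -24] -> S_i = Random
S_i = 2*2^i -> [2, 4, 8, 16, 32]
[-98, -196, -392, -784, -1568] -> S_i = -98*2^i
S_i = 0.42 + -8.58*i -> [0.42, -8.16, -16.74, -25.32, -33.9]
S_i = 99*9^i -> [99, 891, 8019, 72171, 649539]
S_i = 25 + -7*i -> [25, 18, 11, 4, -3]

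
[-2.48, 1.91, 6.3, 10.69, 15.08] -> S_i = -2.48 + 4.39*i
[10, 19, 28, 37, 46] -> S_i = 10 + 9*i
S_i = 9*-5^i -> [9, -45, 225, -1125, 5625]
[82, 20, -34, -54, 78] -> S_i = Random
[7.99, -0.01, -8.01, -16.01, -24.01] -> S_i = 7.99 + -8.00*i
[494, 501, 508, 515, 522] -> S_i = 494 + 7*i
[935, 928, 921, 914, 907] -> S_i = 935 + -7*i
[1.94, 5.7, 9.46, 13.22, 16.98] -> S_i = 1.94 + 3.76*i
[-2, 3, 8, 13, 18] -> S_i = -2 + 5*i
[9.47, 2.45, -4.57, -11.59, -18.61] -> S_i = 9.47 + -7.02*i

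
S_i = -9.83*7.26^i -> [-9.83, -71.37, -518.12, -3761.52, -27308.64]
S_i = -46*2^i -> [-46, -92, -184, -368, -736]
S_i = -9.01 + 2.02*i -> [-9.01, -6.99, -4.97, -2.95, -0.93]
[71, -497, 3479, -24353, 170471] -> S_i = 71*-7^i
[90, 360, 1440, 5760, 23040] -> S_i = 90*4^i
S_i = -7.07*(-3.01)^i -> [-7.07, 21.28, -64.05, 192.81, -580.34]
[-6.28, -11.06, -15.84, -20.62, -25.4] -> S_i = -6.28 + -4.78*i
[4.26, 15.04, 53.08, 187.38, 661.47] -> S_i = 4.26*3.53^i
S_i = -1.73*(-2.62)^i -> [-1.73, 4.53, -11.88, 31.11, -81.52]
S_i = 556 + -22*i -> [556, 534, 512, 490, 468]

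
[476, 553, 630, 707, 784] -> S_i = 476 + 77*i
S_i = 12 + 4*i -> [12, 16, 20, 24, 28]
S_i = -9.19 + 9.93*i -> [-9.19, 0.74, 10.67, 20.6, 30.53]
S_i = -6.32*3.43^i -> [-6.32, -21.68, -74.35, -255.03, -874.77]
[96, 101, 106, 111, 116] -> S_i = 96 + 5*i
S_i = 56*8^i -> [56, 448, 3584, 28672, 229376]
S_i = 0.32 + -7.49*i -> [0.32, -7.17, -14.66, -22.15, -29.64]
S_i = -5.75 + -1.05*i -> [-5.75, -6.8, -7.85, -8.9, -9.95]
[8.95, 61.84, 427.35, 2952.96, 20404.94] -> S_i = 8.95*6.91^i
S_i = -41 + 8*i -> [-41, -33, -25, -17, -9]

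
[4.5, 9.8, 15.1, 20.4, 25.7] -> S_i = 4.50 + 5.30*i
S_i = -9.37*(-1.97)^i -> [-9.37, 18.46, -36.36, 71.64, -141.13]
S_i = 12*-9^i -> [12, -108, 972, -8748, 78732]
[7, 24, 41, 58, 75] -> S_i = 7 + 17*i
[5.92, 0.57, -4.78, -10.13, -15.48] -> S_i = 5.92 + -5.35*i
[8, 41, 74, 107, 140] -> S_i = 8 + 33*i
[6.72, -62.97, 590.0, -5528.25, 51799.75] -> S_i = 6.72*(-9.37)^i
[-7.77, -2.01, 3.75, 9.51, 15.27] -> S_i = -7.77 + 5.76*i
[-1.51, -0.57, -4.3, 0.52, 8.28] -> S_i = Random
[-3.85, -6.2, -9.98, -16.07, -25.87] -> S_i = -3.85*1.61^i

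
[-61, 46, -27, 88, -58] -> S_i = Random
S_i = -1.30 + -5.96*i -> [-1.3, -7.26, -13.22, -19.18, -25.14]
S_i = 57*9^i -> [57, 513, 4617, 41553, 373977]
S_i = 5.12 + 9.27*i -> [5.12, 14.39, 23.66, 32.93, 42.2]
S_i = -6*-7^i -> [-6, 42, -294, 2058, -14406]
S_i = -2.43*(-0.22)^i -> [-2.43, 0.53, -0.12, 0.03, -0.01]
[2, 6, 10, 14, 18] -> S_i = 2 + 4*i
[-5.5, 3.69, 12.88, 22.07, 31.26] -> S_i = -5.50 + 9.19*i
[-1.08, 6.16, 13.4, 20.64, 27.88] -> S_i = -1.08 + 7.24*i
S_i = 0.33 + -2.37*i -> [0.33, -2.04, -4.41, -6.78, -9.15]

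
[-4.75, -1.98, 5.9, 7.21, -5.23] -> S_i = Random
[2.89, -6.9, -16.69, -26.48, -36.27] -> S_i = 2.89 + -9.79*i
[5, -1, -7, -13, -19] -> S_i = 5 + -6*i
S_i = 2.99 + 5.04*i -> [2.99, 8.03, 13.07, 18.11, 23.15]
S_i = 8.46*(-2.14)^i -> [8.46, -18.1, 38.74, -82.91, 177.43]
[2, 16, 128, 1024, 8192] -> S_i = 2*8^i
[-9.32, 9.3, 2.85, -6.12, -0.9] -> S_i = Random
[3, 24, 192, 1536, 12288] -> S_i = 3*8^i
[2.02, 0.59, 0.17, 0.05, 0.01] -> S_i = 2.02*0.29^i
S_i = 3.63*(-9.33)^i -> [3.63, -33.87, 315.99, -2948.16, 27506.36]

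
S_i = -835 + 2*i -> [-835, -833, -831, -829, -827]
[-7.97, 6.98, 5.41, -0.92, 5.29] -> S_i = Random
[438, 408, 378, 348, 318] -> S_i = 438 + -30*i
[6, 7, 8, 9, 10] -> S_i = 6 + 1*i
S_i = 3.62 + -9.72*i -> [3.62, -6.1, -15.82, -25.54, -35.26]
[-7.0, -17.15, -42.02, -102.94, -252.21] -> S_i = -7.00*2.45^i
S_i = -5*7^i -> [-5, -35, -245, -1715, -12005]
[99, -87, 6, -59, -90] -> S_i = Random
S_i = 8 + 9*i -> [8, 17, 26, 35, 44]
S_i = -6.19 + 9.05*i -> [-6.19, 2.86, 11.91, 20.96, 30.01]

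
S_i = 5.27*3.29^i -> [5.27, 17.34, 57.04, 187.67, 617.44]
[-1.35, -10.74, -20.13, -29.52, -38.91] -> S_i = -1.35 + -9.39*i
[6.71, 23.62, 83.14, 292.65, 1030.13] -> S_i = 6.71*3.52^i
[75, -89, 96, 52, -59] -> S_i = Random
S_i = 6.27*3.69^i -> [6.27, 23.14, 85.37, 315.03, 1162.45]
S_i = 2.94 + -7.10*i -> [2.94, -4.16, -11.26, -18.36, -25.46]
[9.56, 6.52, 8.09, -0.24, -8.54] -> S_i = Random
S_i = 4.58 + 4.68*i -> [4.58, 9.26, 13.94, 18.62, 23.3]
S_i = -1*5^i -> [-1, -5, -25, -125, -625]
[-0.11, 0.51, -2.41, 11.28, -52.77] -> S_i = -0.11*(-4.68)^i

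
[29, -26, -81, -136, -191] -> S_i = 29 + -55*i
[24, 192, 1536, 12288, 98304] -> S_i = 24*8^i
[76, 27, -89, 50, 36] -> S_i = Random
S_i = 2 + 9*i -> [2, 11, 20, 29, 38]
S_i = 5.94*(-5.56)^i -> [5.94, -33.03, 183.63, -1020.96, 5676.56]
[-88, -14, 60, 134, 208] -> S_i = -88 + 74*i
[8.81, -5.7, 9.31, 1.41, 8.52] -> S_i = Random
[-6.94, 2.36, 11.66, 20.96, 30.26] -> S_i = -6.94 + 9.30*i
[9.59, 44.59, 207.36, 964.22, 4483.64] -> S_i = 9.59*4.65^i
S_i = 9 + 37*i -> [9, 46, 83, 120, 157]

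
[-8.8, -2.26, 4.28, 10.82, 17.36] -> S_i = -8.80 + 6.54*i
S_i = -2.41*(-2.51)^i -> [-2.41, 6.05, -15.18, 38.11, -95.66]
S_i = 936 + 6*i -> [936, 942, 948, 954, 960]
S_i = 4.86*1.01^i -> [4.86, 4.91, 4.96, 5.01, 5.06]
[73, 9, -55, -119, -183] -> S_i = 73 + -64*i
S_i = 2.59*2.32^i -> [2.59, 6.01, 13.94, 32.34, 75.03]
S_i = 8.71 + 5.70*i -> [8.71, 14.41, 20.11, 25.81, 31.51]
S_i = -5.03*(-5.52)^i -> [-5.03, 27.77, -153.27, 846.03, -4670.08]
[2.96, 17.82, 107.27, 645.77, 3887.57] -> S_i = 2.96*6.02^i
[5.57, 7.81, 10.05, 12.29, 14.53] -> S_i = 5.57 + 2.24*i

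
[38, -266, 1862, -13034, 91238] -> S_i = 38*-7^i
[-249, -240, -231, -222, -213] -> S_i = -249 + 9*i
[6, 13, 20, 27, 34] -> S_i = 6 + 7*i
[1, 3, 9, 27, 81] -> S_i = 1*3^i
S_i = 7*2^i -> [7, 14, 28, 56, 112]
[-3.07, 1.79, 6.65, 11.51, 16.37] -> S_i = -3.07 + 4.86*i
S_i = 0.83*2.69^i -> [0.83, 2.23, 6.01, 16.16, 43.46]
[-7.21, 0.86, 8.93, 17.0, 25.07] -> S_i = -7.21 + 8.07*i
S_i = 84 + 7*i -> [84, 91, 98, 105, 112]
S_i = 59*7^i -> [59, 413, 2891, 20237, 141659]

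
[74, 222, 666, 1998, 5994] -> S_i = 74*3^i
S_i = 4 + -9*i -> [4, -5, -14, -23, -32]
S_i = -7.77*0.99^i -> [-7.77, -7.69, -7.62, -7.54, -7.46]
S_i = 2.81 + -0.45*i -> [2.81, 2.36, 1.91, 1.46, 1.01]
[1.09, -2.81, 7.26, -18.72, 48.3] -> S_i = 1.09*(-2.58)^i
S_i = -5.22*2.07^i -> [-5.22, -10.81, -22.37, -46.3, -95.84]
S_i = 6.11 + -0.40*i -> [6.11, 5.71, 5.31, 4.91, 4.51]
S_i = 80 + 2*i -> [80, 82, 84, 86, 88]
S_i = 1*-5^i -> [1, -5, 25, -125, 625]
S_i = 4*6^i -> [4, 24, 144, 864, 5184]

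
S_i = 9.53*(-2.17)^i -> [9.53, -20.68, 44.88, -97.38, 211.32]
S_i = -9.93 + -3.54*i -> [-9.93, -13.47, -17.01, -20.55, -24.09]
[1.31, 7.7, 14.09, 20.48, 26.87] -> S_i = 1.31 + 6.39*i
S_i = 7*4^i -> [7, 28, 112, 448, 1792]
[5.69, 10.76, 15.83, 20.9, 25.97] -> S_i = 5.69 + 5.07*i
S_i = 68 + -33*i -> [68, 35, 2, -31, -64]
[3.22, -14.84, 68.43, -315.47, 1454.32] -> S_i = 3.22*(-4.61)^i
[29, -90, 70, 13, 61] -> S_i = Random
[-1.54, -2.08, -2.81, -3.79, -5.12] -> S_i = -1.54*1.35^i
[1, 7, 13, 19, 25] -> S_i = 1 + 6*i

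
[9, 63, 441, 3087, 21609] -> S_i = 9*7^i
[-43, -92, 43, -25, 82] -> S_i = Random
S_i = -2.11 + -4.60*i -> [-2.11, -6.71, -11.31, -15.91, -20.51]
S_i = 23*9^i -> [23, 207, 1863, 16767, 150903]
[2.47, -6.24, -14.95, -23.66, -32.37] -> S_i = 2.47 + -8.71*i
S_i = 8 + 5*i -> [8, 13, 18, 23, 28]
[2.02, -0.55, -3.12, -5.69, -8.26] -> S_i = 2.02 + -2.57*i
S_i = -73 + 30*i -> [-73, -43, -13, 17, 47]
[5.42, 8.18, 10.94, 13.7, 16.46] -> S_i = 5.42 + 2.76*i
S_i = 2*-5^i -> [2, -10, 50, -250, 1250]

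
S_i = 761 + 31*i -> [761, 792, 823, 854, 885]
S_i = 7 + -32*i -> [7, -25, -57, -89, -121]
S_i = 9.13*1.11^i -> [9.13, 10.13, 11.25, 12.49, 13.86]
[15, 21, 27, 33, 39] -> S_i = 15 + 6*i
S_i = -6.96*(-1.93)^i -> [-6.96, 13.43, -25.93, 50.04, -96.57]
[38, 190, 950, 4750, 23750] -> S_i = 38*5^i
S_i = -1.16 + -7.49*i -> [-1.16, -8.65, -16.14, -23.63, -31.12]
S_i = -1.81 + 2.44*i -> [-1.81, 0.63, 3.07, 5.51, 7.95]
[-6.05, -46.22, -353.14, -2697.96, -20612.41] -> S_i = -6.05*7.64^i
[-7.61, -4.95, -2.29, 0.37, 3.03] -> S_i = -7.61 + 2.66*i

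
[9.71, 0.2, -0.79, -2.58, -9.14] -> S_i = Random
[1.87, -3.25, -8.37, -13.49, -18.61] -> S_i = 1.87 + -5.12*i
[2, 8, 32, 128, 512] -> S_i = 2*4^i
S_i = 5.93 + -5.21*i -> [5.93, 0.72, -4.49, -9.7, -14.91]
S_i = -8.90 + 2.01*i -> [-8.9, -6.89, -4.88, -2.87, -0.86]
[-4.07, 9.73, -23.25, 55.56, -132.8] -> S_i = -4.07*(-2.39)^i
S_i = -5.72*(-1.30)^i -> [-5.72, 7.44, -9.67, 12.57, -16.34]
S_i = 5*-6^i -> [5, -30, 180, -1080, 6480]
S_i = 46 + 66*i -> [46, 112, 178, 244, 310]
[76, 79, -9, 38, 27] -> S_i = Random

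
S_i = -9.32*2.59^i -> [-9.32, -24.14, -62.52, -161.93, -419.39]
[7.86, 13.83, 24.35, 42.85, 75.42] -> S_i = 7.86*1.76^i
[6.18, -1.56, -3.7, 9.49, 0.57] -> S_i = Random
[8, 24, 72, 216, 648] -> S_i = 8*3^i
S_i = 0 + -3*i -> [0, -3, -6, -9, -12]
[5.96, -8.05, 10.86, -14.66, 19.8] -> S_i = 5.96*(-1.35)^i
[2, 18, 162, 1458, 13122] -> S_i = 2*9^i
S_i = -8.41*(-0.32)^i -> [-8.41, 2.69, -0.86, 0.28, -0.09]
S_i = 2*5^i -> [2, 10, 50, 250, 1250]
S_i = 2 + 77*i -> [2, 79, 156, 233, 310]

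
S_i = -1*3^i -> [-1, -3, -9, -27, -81]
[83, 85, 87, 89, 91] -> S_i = 83 + 2*i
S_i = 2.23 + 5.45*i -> [2.23, 7.68, 13.13, 18.58, 24.03]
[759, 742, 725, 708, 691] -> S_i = 759 + -17*i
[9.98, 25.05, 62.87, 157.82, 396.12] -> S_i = 9.98*2.51^i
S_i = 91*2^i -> [91, 182, 364, 728, 1456]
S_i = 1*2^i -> [1, 2, 4, 8, 16]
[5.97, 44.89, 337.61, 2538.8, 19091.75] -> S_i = 5.97*7.52^i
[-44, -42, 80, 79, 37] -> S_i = Random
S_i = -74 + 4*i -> [-74, -70, -66, -62, -58]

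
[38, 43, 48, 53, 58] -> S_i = 38 + 5*i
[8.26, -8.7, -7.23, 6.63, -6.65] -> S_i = Random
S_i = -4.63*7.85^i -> [-4.63, -36.35, -285.31, -2239.7, -17581.65]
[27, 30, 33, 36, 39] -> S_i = 27 + 3*i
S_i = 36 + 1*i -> [36, 37, 38, 39, 40]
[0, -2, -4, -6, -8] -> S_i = 0 + -2*i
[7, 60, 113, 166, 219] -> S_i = 7 + 53*i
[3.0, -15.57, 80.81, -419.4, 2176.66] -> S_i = 3.00*(-5.19)^i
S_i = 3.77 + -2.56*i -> [3.77, 1.21, -1.35, -3.91, -6.47]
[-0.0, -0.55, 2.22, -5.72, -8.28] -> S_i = Random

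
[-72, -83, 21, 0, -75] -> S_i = Random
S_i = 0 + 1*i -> [0, 1, 2, 3, 4]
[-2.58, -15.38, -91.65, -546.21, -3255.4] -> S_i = -2.58*5.96^i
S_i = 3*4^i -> [3, 12, 48, 192, 768]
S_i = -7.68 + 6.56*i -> [-7.68, -1.12, 5.44, 12.0, 18.56]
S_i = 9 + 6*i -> [9, 15, 21, 27, 33]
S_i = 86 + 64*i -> [86, 150, 214, 278, 342]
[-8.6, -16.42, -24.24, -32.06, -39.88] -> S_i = -8.60 + -7.82*i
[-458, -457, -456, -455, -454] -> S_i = -458 + 1*i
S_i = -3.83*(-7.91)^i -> [-3.83, 30.3, -239.64, 1895.52, -14993.56]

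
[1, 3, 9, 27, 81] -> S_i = 1*3^i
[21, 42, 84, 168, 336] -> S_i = 21*2^i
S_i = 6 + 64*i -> [6, 70, 134, 198, 262]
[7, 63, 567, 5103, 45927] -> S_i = 7*9^i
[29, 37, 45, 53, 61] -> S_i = 29 + 8*i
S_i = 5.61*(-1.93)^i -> [5.61, -10.83, 20.9, -40.33, 77.84]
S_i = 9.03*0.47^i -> [9.03, 4.24, 1.99, 0.94, 0.44]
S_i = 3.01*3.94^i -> [3.01, 11.86, 46.73, 184.1, 725.36]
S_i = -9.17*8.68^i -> [-9.17, -79.6, -690.89, -5996.92, -52053.3]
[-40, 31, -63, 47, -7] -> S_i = Random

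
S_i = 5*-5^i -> [5, -25, 125, -625, 3125]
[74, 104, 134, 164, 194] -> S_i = 74 + 30*i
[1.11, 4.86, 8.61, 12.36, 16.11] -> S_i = 1.11 + 3.75*i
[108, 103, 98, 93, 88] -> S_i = 108 + -5*i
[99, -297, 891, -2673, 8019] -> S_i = 99*-3^i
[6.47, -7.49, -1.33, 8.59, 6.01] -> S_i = Random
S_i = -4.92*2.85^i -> [-4.92, -14.02, -39.96, -113.89, -324.6]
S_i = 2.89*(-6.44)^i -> [2.89, -18.61, 119.86, -771.89, 4970.97]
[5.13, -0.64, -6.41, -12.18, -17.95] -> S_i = 5.13 + -5.77*i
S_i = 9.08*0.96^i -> [9.08, 8.72, 8.37, 8.03, 7.71]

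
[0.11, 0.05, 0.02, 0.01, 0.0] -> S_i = 0.11*0.41^i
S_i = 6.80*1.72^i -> [6.8, 11.7, 20.12, 34.6, 59.51]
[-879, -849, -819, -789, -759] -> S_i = -879 + 30*i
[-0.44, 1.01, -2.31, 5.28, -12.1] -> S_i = -0.44*(-2.29)^i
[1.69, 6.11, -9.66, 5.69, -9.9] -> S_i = Random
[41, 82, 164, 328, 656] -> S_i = 41*2^i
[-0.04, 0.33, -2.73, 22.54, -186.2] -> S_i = -0.04*(-8.26)^i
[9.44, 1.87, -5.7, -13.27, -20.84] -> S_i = 9.44 + -7.57*i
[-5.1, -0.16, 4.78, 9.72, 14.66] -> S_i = -5.10 + 4.94*i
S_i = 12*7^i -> [12, 84, 588, 4116, 28812]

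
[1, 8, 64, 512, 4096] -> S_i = 1*8^i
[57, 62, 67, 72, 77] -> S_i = 57 + 5*i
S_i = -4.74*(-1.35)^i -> [-4.74, 6.4, -8.64, 11.66, -15.74]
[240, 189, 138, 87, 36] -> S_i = 240 + -51*i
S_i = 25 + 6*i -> [25, 31, 37, 43, 49]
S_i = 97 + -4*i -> [97, 93, 89, 85, 81]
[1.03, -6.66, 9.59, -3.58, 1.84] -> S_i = Random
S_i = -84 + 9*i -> [-84, -75, -66, -57, -48]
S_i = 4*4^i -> [4, 16, 64, 256, 1024]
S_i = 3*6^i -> [3, 18, 108, 648, 3888]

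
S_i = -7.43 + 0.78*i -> [-7.43, -6.65, -5.87, -5.09, -4.31]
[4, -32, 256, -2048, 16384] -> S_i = 4*-8^i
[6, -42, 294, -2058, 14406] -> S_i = 6*-7^i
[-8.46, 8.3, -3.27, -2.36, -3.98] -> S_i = Random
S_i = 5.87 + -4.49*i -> [5.87, 1.38, -3.11, -7.6, -12.09]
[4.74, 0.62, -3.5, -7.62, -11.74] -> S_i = 4.74 + -4.12*i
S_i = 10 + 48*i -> [10, 58, 106, 154, 202]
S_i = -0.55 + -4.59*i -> [-0.55, -5.14, -9.73, -14.32, -18.91]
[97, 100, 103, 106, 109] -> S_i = 97 + 3*i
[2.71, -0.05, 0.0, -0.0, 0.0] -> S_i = 2.71*(-0.02)^i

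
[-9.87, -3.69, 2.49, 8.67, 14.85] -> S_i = -9.87 + 6.18*i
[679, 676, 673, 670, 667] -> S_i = 679 + -3*i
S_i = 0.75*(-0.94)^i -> [0.75, -0.7, 0.66, -0.62, 0.59]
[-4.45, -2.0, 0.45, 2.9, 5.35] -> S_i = -4.45 + 2.45*i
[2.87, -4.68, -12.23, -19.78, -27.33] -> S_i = 2.87 + -7.55*i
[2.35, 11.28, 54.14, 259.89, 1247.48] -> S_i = 2.35*4.80^i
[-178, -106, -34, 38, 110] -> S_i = -178 + 72*i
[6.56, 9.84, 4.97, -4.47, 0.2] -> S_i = Random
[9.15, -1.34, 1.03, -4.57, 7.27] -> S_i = Random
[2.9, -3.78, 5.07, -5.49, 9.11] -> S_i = Random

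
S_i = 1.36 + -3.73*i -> [1.36, -2.37, -6.1, -9.83, -13.56]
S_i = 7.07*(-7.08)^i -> [7.07, -50.06, 354.39, -2509.11, 17764.48]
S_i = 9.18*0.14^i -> [9.18, 1.29, 0.18, 0.03, 0.0]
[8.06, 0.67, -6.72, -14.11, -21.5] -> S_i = 8.06 + -7.39*i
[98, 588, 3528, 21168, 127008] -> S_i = 98*6^i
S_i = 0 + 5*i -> [0, 5, 10, 15, 20]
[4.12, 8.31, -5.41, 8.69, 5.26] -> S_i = Random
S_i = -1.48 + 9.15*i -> [-1.48, 7.67, 16.82, 25.97, 35.12]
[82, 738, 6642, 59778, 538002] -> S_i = 82*9^i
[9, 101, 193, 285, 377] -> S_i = 9 + 92*i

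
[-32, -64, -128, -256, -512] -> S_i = -32*2^i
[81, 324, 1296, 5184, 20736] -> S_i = 81*4^i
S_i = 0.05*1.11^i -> [0.05, 0.06, 0.06, 0.07, 0.08]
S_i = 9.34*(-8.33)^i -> [9.34, -77.8, 648.09, -5398.61, 44970.41]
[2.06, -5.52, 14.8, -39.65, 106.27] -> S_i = 2.06*(-2.68)^i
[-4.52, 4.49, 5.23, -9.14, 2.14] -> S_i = Random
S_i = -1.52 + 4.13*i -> [-1.52, 2.61, 6.74, 10.87, 15.0]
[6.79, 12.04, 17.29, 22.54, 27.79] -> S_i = 6.79 + 5.25*i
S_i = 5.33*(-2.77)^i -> [5.33, -14.76, 40.9, -113.28, 313.8]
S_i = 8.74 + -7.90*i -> [8.74, 0.84, -7.06, -14.96, -22.86]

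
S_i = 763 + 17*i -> [763, 780, 797, 814, 831]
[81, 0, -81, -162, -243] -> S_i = 81 + -81*i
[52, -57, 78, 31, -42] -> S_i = Random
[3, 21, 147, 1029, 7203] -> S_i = 3*7^i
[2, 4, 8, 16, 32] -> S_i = 2*2^i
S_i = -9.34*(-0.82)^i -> [-9.34, 7.66, -6.28, 5.15, -4.22]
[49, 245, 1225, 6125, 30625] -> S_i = 49*5^i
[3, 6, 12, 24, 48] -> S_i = 3*2^i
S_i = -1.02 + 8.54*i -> [-1.02, 7.52, 16.06, 24.6, 33.14]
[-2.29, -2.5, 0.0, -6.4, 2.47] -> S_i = Random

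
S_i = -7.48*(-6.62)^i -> [-7.48, 49.52, -327.81, 2170.08, -14365.92]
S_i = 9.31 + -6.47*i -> [9.31, 2.84, -3.63, -10.1, -16.57]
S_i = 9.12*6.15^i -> [9.12, 56.09, 344.94, 2121.39, 13046.54]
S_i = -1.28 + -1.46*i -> [-1.28, -2.74, -4.2, -5.66, -7.12]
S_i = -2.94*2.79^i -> [-2.94, -8.2, -22.89, -63.85, -178.14]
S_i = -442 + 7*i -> [-442, -435, -428, -421, -414]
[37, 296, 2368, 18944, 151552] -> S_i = 37*8^i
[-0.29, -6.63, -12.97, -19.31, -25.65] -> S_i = -0.29 + -6.34*i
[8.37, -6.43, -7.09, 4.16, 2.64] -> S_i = Random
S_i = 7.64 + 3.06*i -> [7.64, 10.7, 13.76, 16.82, 19.88]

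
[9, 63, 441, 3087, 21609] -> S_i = 9*7^i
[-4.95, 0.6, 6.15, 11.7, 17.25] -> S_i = -4.95 + 5.55*i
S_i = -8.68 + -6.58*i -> [-8.68, -15.26, -21.84, -28.42, -35.0]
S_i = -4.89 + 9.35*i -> [-4.89, 4.46, 13.81, 23.16, 32.51]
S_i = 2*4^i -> [2, 8, 32, 128, 512]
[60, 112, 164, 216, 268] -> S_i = 60 + 52*i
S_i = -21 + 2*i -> [-21, -19, -17, -15, -13]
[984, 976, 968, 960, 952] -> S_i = 984 + -8*i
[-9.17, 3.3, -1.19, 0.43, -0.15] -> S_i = -9.17*(-0.36)^i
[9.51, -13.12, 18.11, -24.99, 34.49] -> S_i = 9.51*(-1.38)^i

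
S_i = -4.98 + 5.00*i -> [-4.98, 0.02, 5.02, 10.02, 15.02]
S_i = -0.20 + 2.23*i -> [-0.2, 2.03, 4.26, 6.49, 8.72]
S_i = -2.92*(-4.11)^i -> [-2.92, 12.0, -49.32, 202.73, -833.2]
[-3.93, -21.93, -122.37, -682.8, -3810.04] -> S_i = -3.93*5.58^i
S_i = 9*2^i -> [9, 18, 36, 72, 144]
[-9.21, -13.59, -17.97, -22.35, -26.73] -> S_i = -9.21 + -4.38*i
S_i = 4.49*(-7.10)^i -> [4.49, -31.88, 226.34, -1607.02, 11409.84]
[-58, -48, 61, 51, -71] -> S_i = Random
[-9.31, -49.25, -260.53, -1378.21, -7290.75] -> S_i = -9.31*5.29^i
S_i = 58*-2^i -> [58, -116, 232, -464, 928]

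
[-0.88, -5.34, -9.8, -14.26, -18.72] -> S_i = -0.88 + -4.46*i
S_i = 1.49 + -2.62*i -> [1.49, -1.13, -3.75, -6.37, -8.99]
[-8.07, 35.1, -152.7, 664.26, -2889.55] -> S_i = -8.07*(-4.35)^i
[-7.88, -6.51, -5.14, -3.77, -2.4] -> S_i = -7.88 + 1.37*i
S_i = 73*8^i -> [73, 584, 4672, 37376, 299008]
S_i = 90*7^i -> [90, 630, 4410, 30870, 216090]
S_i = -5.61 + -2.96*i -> [-5.61, -8.57, -11.53, -14.49, -17.45]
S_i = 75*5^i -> [75, 375, 1875, 9375, 46875]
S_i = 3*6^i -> [3, 18, 108, 648, 3888]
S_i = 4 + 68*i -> [4, 72, 140, 208, 276]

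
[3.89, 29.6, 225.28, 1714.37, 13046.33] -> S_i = 3.89*7.61^i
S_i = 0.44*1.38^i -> [0.44, 0.61, 0.84, 1.16, 1.6]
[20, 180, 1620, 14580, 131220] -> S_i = 20*9^i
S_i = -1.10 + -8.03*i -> [-1.1, -9.13, -17.16, -25.19, -33.22]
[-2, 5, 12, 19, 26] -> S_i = -2 + 7*i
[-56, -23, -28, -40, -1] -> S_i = Random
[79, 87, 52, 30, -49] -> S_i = Random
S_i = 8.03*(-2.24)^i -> [8.03, -17.99, 40.29, -90.25, 202.17]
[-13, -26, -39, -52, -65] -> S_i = -13 + -13*i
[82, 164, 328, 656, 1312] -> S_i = 82*2^i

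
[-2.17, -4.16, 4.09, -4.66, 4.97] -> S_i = Random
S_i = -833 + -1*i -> [-833, -834, -835, -836, -837]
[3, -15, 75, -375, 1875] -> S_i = 3*-5^i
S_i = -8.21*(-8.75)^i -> [-8.21, 71.84, -628.58, 5500.06, -48125.51]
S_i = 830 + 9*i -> [830, 839, 848, 857, 866]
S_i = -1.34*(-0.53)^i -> [-1.34, 0.71, -0.38, 0.2, -0.11]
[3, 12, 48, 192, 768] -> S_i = 3*4^i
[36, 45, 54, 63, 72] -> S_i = 36 + 9*i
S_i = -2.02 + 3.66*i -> [-2.02, 1.64, 5.3, 8.96, 12.62]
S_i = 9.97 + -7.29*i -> [9.97, 2.68, -4.61, -11.9, -19.19]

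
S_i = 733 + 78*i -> [733, 811, 889, 967, 1045]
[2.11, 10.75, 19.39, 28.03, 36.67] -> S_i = 2.11 + 8.64*i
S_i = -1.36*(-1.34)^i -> [-1.36, 1.82, -2.44, 3.27, -4.38]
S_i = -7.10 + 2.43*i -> [-7.1, -4.67, -2.24, 0.19, 2.62]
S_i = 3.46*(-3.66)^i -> [3.46, -12.66, 46.35, -169.64, 620.87]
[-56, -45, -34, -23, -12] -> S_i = -56 + 11*i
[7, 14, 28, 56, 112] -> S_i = 7*2^i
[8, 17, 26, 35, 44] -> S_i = 8 + 9*i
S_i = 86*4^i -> [86, 344, 1376, 5504, 22016]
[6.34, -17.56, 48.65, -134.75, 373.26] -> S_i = 6.34*(-2.77)^i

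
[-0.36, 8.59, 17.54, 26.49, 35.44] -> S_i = -0.36 + 8.95*i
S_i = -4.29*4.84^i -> [-4.29, -20.76, -100.5, -486.4, -2354.17]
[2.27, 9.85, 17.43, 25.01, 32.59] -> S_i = 2.27 + 7.58*i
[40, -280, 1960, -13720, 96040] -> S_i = 40*-7^i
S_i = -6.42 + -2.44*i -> [-6.42, -8.86, -11.3, -13.74, -16.18]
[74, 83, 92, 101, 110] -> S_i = 74 + 9*i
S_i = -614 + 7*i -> [-614, -607, -600, -593, -586]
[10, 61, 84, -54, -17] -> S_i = Random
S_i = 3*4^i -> [3, 12, 48, 192, 768]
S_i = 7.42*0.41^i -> [7.42, 3.04, 1.25, 0.51, 0.21]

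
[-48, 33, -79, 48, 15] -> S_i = Random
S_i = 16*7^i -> [16, 112, 784, 5488, 38416]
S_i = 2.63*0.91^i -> [2.63, 2.39, 2.18, 1.98, 1.8]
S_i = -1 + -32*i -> [-1, -33, -65, -97, -129]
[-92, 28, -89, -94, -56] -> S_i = Random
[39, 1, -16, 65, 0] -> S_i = Random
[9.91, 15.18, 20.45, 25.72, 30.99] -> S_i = 9.91 + 5.27*i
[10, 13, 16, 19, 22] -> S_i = 10 + 3*i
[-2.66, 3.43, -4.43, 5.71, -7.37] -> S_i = -2.66*(-1.29)^i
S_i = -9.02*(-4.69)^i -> [-9.02, 42.3, -198.4, 930.52, -4364.13]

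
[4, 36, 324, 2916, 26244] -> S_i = 4*9^i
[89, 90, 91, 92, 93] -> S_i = 89 + 1*i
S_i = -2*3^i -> [-2, -6, -18, -54, -162]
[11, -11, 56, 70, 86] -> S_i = Random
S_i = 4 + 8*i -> [4, 12, 20, 28, 36]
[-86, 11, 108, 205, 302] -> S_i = -86 + 97*i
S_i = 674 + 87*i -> [674, 761, 848, 935, 1022]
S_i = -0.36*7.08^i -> [-0.36, -2.55, -18.05, -127.76, -904.56]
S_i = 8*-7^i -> [8, -56, 392, -2744, 19208]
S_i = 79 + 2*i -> [79, 81, 83, 85, 87]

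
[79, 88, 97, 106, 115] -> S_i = 79 + 9*i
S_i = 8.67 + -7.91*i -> [8.67, 0.76, -7.15, -15.06, -22.97]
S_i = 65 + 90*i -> [65, 155, 245, 335, 425]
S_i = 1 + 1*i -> [1, 2, 3, 4, 5]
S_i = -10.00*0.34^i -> [-10.0, -3.4, -1.16, -0.39, -0.13]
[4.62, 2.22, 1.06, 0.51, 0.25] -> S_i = 4.62*0.48^i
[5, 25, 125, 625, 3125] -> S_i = 5*5^i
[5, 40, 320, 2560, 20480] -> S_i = 5*8^i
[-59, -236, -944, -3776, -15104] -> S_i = -59*4^i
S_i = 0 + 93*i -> [0, 93, 186, 279, 372]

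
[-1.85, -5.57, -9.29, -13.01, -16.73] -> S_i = -1.85 + -3.72*i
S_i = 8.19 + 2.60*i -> [8.19, 10.79, 13.39, 15.99, 18.59]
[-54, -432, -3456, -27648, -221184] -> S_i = -54*8^i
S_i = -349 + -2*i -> [-349, -351, -353, -355, -357]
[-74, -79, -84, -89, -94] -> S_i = -74 + -5*i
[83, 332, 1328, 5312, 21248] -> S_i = 83*4^i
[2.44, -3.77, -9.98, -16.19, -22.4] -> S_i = 2.44 + -6.21*i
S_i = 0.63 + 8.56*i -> [0.63, 9.19, 17.75, 26.31, 34.87]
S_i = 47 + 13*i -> [47, 60, 73, 86, 99]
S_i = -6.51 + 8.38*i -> [-6.51, 1.87, 10.25, 18.63, 27.01]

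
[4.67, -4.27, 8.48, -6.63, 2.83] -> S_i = Random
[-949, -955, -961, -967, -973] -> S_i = -949 + -6*i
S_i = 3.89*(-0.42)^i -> [3.89, -1.63, 0.69, -0.29, 0.12]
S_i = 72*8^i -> [72, 576, 4608, 36864, 294912]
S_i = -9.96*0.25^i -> [-9.96, -2.49, -0.62, -0.16, -0.04]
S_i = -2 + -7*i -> [-2, -9, -16, -23, -30]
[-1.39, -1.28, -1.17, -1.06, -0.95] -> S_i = -1.39 + 0.11*i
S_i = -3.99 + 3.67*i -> [-3.99, -0.32, 3.35, 7.02, 10.69]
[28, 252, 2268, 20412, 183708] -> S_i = 28*9^i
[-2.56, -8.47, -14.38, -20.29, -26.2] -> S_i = -2.56 + -5.91*i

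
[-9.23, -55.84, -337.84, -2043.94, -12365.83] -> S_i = -9.23*6.05^i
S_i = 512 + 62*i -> [512, 574, 636, 698, 760]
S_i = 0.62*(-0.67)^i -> [0.62, -0.42, 0.28, -0.19, 0.12]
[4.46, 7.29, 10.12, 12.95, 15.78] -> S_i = 4.46 + 2.83*i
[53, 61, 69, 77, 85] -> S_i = 53 + 8*i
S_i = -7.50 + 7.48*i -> [-7.5, -0.02, 7.46, 14.94, 22.42]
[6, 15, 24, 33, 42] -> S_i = 6 + 9*i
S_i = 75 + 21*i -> [75, 96, 117, 138, 159]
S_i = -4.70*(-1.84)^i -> [-4.7, 8.65, -15.91, 29.28, -53.87]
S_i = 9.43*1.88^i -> [9.43, 17.73, 33.33, 62.66, 117.8]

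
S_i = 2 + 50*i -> [2, 52, 102, 152, 202]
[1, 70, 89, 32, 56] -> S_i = Random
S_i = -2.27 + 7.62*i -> [-2.27, 5.35, 12.97, 20.59, 28.21]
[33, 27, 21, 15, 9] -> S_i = 33 + -6*i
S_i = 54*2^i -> [54, 108, 216, 432, 864]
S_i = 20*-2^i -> [20, -40, 80, -160, 320]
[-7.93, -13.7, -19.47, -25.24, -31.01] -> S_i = -7.93 + -5.77*i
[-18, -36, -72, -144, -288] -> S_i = -18*2^i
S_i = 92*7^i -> [92, 644, 4508, 31556, 220892]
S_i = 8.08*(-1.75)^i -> [8.08, -14.14, 24.74, -43.3, 75.78]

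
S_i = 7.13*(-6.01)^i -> [7.13, -42.85, 257.54, -1547.79, 9302.24]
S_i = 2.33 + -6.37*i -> [2.33, -4.04, -10.41, -16.78, -23.15]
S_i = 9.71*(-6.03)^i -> [9.71, -58.55, 353.06, -2128.98, 12837.74]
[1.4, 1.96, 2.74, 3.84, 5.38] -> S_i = 1.40*1.40^i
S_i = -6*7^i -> [-6, -42, -294, -2058, -14406]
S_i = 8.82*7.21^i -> [8.82, 63.59, 458.5, 3305.78, 23834.7]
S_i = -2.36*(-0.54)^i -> [-2.36, 1.27, -0.69, 0.37, -0.2]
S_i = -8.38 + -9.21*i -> [-8.38, -17.59, -26.8, -36.01, -45.22]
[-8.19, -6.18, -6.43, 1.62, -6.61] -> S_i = Random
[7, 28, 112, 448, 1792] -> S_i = 7*4^i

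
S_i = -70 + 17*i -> [-70, -53, -36, -19, -2]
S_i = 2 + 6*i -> [2, 8, 14, 20, 26]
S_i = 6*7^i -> [6, 42, 294, 2058, 14406]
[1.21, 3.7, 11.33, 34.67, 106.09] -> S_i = 1.21*3.06^i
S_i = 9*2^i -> [9, 18, 36, 72, 144]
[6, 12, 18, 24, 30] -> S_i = 6 + 6*i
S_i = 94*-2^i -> [94, -188, 376, -752, 1504]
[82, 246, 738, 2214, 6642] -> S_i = 82*3^i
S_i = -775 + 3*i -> [-775, -772, -769, -766, -763]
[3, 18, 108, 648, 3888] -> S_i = 3*6^i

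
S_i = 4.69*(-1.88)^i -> [4.69, -8.82, 16.58, -31.16, 58.59]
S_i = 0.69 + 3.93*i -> [0.69, 4.62, 8.55, 12.48, 16.41]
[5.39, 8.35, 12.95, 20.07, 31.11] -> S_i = 5.39*1.55^i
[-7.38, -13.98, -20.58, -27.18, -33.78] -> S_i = -7.38 + -6.60*i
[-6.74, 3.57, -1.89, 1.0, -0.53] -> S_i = -6.74*(-0.53)^i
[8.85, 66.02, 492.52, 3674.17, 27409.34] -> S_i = 8.85*7.46^i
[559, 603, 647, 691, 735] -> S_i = 559 + 44*i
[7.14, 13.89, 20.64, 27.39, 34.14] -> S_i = 7.14 + 6.75*i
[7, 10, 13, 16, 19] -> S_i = 7 + 3*i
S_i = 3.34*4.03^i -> [3.34, 13.46, 54.24, 218.61, 880.98]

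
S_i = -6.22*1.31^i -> [-6.22, -8.15, -10.67, -13.98, -18.32]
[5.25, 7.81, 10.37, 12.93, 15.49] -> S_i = 5.25 + 2.56*i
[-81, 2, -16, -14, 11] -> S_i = Random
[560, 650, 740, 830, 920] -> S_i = 560 + 90*i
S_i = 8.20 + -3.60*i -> [8.2, 4.6, 1.0, -2.6, -6.2]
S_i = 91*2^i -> [91, 182, 364, 728, 1456]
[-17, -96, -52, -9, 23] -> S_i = Random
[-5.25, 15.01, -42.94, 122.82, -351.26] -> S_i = -5.25*(-2.86)^i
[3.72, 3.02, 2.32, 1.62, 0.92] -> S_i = 3.72 + -0.70*i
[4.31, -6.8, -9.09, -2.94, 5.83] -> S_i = Random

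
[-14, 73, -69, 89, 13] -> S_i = Random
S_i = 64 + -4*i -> [64, 60, 56, 52, 48]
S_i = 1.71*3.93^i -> [1.71, 6.72, 26.41, 103.79, 407.91]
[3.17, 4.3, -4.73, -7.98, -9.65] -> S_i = Random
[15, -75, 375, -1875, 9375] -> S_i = 15*-5^i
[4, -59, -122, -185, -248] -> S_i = 4 + -63*i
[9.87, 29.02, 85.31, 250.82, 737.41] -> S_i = 9.87*2.94^i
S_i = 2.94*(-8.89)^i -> [2.94, -26.14, 232.35, -2065.63, 18363.45]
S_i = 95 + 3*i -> [95, 98, 101, 104, 107]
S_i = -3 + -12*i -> [-3, -15, -27, -39, -51]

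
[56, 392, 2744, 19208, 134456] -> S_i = 56*7^i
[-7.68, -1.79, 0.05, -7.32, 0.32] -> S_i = Random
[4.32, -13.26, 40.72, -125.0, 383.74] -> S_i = 4.32*(-3.07)^i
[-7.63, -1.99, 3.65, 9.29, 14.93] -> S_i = -7.63 + 5.64*i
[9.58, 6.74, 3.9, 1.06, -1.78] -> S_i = 9.58 + -2.84*i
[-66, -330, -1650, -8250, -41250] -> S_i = -66*5^i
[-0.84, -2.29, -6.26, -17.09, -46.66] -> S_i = -0.84*2.73^i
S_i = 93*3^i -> [93, 279, 837, 2511, 7533]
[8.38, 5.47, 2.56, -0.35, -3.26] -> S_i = 8.38 + -2.91*i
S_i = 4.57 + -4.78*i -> [4.57, -0.21, -4.99, -9.77, -14.55]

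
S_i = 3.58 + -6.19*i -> [3.58, -2.61, -8.8, -14.99, -21.18]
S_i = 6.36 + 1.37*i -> [6.36, 7.73, 9.1, 10.47, 11.84]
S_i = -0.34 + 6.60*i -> [-0.34, 6.26, 12.86, 19.46, 26.06]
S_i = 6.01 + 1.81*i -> [6.01, 7.82, 9.63, 11.44, 13.25]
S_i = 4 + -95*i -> [4, -91, -186, -281, -376]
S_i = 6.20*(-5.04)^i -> [6.2, -31.25, 157.49, -793.75, 4000.5]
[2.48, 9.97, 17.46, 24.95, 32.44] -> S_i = 2.48 + 7.49*i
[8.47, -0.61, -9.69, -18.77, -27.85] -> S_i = 8.47 + -9.08*i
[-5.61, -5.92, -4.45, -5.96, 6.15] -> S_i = Random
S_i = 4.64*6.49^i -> [4.64, 30.11, 195.44, 1268.39, 8231.84]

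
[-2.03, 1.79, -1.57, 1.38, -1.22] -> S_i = -2.03*(-0.88)^i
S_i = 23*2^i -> [23, 46, 92, 184, 368]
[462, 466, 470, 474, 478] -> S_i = 462 + 4*i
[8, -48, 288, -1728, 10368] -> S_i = 8*-6^i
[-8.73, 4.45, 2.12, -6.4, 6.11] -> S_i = Random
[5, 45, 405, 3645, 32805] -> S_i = 5*9^i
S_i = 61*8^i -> [61, 488, 3904, 31232, 249856]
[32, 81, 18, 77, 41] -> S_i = Random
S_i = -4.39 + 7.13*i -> [-4.39, 2.74, 9.87, 17.0, 24.13]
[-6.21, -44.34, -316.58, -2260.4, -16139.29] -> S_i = -6.21*7.14^i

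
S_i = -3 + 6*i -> [-3, 3, 9, 15, 21]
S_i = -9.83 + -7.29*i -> [-9.83, -17.12, -24.41, -31.7, -38.99]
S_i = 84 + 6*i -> [84, 90, 96, 102, 108]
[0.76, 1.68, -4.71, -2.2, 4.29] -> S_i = Random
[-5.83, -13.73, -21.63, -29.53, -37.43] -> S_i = -5.83 + -7.90*i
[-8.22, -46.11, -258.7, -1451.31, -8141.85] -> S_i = -8.22*5.61^i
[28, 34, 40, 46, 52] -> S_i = 28 + 6*i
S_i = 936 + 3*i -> [936, 939, 942, 945, 948]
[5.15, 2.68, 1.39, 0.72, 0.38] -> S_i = 5.15*0.52^i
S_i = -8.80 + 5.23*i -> [-8.8, -3.57, 1.66, 6.89, 12.12]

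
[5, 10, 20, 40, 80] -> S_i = 5*2^i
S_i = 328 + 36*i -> [328, 364, 400, 436, 472]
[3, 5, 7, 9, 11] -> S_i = 3 + 2*i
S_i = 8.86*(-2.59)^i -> [8.86, -22.95, 59.43, -153.93, 398.69]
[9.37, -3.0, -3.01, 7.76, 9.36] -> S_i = Random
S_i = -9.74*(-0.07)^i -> [-9.74, 0.68, -0.05, 0.0, -0.0]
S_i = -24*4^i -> [-24, -96, -384, -1536, -6144]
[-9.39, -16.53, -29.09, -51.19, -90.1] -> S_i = -9.39*1.76^i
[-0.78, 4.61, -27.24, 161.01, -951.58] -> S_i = -0.78*(-5.91)^i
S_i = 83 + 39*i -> [83, 122, 161, 200, 239]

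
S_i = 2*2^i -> [2, 4, 8, 16, 32]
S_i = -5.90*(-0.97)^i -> [-5.9, 5.72, -5.55, 5.38, -5.22]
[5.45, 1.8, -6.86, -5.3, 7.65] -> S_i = Random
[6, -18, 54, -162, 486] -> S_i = 6*-3^i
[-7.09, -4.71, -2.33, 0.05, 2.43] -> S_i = -7.09 + 2.38*i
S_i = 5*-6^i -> [5, -30, 180, -1080, 6480]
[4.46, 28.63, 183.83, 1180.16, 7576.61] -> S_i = 4.46*6.42^i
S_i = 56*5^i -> [56, 280, 1400, 7000, 35000]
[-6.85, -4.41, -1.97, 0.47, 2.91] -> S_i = -6.85 + 2.44*i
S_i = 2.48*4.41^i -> [2.48, 10.94, 48.23, 212.7, 938.01]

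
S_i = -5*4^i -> [-5, -20, -80, -320, -1280]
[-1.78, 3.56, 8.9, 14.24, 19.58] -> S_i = -1.78 + 5.34*i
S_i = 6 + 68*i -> [6, 74, 142, 210, 278]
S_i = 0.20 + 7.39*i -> [0.2, 7.59, 14.98, 22.37, 29.76]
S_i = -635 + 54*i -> [-635, -581, -527, -473, -419]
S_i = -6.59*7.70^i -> [-6.59, -50.74, -390.72, -3008.55, -23165.85]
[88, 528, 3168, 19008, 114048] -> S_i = 88*6^i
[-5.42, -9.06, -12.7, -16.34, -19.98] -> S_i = -5.42 + -3.64*i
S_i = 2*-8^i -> [2, -16, 128, -1024, 8192]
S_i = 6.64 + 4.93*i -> [6.64, 11.57, 16.5, 21.43, 26.36]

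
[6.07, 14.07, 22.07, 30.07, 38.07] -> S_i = 6.07 + 8.00*i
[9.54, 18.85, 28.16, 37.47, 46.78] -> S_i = 9.54 + 9.31*i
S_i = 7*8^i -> [7, 56, 448, 3584, 28672]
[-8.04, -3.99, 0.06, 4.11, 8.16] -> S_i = -8.04 + 4.05*i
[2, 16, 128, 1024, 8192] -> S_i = 2*8^i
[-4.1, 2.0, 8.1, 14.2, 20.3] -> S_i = -4.10 + 6.10*i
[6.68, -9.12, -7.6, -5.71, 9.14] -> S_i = Random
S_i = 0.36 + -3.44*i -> [0.36, -3.08, -6.52, -9.96, -13.4]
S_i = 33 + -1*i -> [33, 32, 31, 30, 29]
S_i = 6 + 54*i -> [6, 60, 114, 168, 222]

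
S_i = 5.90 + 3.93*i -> [5.9, 9.83, 13.76, 17.69, 21.62]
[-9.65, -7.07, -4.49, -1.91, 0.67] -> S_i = -9.65 + 2.58*i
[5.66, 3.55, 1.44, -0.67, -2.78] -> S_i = 5.66 + -2.11*i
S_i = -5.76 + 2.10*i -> [-5.76, -3.66, -1.56, 0.54, 2.64]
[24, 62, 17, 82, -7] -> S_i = Random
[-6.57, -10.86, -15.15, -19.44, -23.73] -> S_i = -6.57 + -4.29*i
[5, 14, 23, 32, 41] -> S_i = 5 + 9*i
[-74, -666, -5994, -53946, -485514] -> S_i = -74*9^i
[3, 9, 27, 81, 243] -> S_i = 3*3^i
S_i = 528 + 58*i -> [528, 586, 644, 702, 760]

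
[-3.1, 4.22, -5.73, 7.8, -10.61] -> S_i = -3.10*(-1.36)^i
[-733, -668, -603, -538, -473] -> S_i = -733 + 65*i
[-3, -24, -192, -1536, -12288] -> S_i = -3*8^i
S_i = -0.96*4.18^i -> [-0.96, -4.01, -16.77, -70.11, -293.07]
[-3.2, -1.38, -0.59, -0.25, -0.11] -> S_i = -3.20*0.43^i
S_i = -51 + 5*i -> [-51, -46, -41, -36, -31]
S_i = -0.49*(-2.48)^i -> [-0.49, 1.22, -3.01, 7.47, -18.54]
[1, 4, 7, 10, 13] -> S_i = 1 + 3*i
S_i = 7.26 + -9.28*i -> [7.26, -2.02, -11.3, -20.58, -29.86]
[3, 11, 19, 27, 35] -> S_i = 3 + 8*i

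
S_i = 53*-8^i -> [53, -424, 3392, -27136, 217088]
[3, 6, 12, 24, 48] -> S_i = 3*2^i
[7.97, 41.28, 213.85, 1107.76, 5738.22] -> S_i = 7.97*5.18^i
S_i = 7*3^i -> [7, 21, 63, 189, 567]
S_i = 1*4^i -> [1, 4, 16, 64, 256]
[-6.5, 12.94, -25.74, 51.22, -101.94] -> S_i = -6.50*(-1.99)^i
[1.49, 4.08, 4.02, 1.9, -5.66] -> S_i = Random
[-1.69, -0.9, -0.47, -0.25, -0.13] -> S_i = -1.69*0.53^i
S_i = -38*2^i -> [-38, -76, -152, -304, -608]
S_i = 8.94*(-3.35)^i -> [8.94, -29.95, 100.33, -336.1, 1125.94]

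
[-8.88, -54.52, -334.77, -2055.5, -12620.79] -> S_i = -8.88*6.14^i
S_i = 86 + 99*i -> [86, 185, 284, 383, 482]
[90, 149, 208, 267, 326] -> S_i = 90 + 59*i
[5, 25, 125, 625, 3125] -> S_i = 5*5^i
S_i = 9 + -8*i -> [9, 1, -7, -15, -23]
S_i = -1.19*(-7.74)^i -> [-1.19, 9.21, -71.29, 551.78, -4270.82]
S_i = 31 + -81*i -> [31, -50, -131, -212, -293]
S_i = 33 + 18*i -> [33, 51, 69, 87, 105]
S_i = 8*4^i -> [8, 32, 128, 512, 2048]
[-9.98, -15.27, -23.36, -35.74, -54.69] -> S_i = -9.98*1.53^i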